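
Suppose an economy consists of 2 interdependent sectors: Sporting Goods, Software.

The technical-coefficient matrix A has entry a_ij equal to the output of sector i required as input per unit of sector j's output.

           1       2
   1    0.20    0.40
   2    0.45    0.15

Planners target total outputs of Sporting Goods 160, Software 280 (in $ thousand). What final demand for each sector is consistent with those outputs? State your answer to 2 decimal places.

d_1 = 16.00, d_2 = 166.00

I − A =
  [   0.80    -0.40]
  [  -0.45     0.85]
d = (I − A) x:
  d_1 = (+0.80)·160 + (-0.40)·280 = 16.00
  d_2 = (-0.45)·160 + (+0.85)·280 = 166.00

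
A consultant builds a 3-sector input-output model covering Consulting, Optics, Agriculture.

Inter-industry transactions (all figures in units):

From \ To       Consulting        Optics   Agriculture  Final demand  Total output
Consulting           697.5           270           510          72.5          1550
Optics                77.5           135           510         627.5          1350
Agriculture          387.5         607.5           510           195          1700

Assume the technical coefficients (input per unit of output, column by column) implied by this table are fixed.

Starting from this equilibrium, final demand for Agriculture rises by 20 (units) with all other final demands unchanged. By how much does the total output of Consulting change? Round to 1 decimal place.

Technical coefficients a_ij = z_ij / X_j:
  a_CC = 697.5/1550 = 0.45, a_OC = 77.5/1550 = 0.05, a_AC = 387.5/1550 = 0.25
  a_CO = 270/1350 = 0.20, a_OO = 135/1350 = 0.10, a_AO = 607.5/1350 = 0.45
  a_CA = 510/1700 = 0.30, a_OA = 510/1700 = 0.30, a_AA = 510/1700 = 0.30
I − A =
  [   0.55    -0.20    -0.30]
  [  -0.05     0.90    -0.30]
  [  -0.25    -0.45     0.70]
Cofactors of I−A, C_ij = (−1)^(i+j)·(minor ij) (rows/columns in the sector order above):
  C_11 = (0.90)(0.70) − (-0.30)(-0.45) = 0.4950
  C_12 = −[(-0.05)(0.70) − (-0.30)(-0.25)] = 0.1100
  C_13 = (-0.05)(-0.45) − (0.90)(-0.25) = 0.2475
  C_21 = −[(-0.20)(0.70) − (-0.30)(-0.45)] = 0.2750
  C_22 = (0.55)(0.70) − (-0.30)(-0.25) = 0.3100
  C_23 = −[(0.55)(-0.45) − (-0.20)(-0.25)] = 0.2975
  C_31 = (-0.20)(-0.30) − (-0.30)(0.90) = 0.3300
  C_32 = −[(0.55)(-0.30) − (-0.30)(-0.05)] = 0.1800
  C_33 = (0.55)(0.90) − (-0.20)(-0.05) = 0.4850
det(I−A) = Σ_j (I−A)_1j·C_1j = (0.55)(0.4950) + (-0.20)(0.1100) + (-0.30)(0.2475) = 0.1760
adj(I−A) = Cᵀ =
  [ 0.4950   0.2750   0.3300]
  [ 0.1100   0.3100   0.1800]
  [ 0.2475   0.2975   0.4850]
(I − A)⁻¹ = adj(I−A) / det(I−A) ≈
  [   2.8125     1.5625     1.8750]
  [   0.6250     1.7614     1.0227]
  [   1.4063     1.6903     2.7557]
Δx = (I − A)⁻¹ Δd with Δd having +20 in the Agriculture component and 0 elsewhere.
So Δx_C = L_CA · (+20), where L_CA = adj(I−A)_CA / det(I−A) = 0.3300 / 0.1760.
Δx_C = 0.3300 × (+20) / 0.1760 = 6.60 / 0.1760 = 37.5.

Δx_C = 37.5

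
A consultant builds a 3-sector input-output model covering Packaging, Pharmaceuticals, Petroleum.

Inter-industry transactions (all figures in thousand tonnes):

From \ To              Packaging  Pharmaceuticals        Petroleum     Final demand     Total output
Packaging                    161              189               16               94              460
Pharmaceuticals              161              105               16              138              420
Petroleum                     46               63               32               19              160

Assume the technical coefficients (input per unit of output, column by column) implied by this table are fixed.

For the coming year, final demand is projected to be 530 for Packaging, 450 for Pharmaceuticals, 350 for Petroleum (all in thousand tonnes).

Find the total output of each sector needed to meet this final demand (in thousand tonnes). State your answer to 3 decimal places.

Technical coefficients a_ij = z_ij / X_j:
  a_11 = 161/460 = 0.35, a_21 = 161/460 = 0.35, a_31 = 46/460 = 0.10
  a_12 = 189/420 = 0.45, a_22 = 105/420 = 0.25, a_32 = 63/420 = 0.15
  a_13 = 16/160 = 0.10, a_23 = 16/160 = 0.10, a_33 = 32/160 = 0.20
I − A =
  [   0.65    -0.45    -0.10]
  [  -0.35     0.75    -0.10]
  [  -0.10    -0.15     0.80]
Cofactors of I−A, C_ij = (−1)^(i+j)·(minor ij) (rows/columns in the sector order above):
  C_11 = (0.75)(0.80) − (-0.10)(-0.15) = 0.5850
  C_12 = −[(-0.35)(0.80) − (-0.10)(-0.10)] = 0.2900
  C_13 = (-0.35)(-0.15) − (0.75)(-0.10) = 0.1275
  C_21 = −[(-0.45)(0.80) − (-0.10)(-0.15)] = 0.3750
  C_22 = (0.65)(0.80) − (-0.10)(-0.10) = 0.5100
  C_23 = −[(0.65)(-0.15) − (-0.45)(-0.10)] = 0.1425
  C_31 = (-0.45)(-0.10) − (-0.10)(0.75) = 0.1200
  C_32 = −[(0.65)(-0.10) − (-0.10)(-0.35)] = 0.1000
  C_33 = (0.65)(0.75) − (-0.45)(-0.35) = 0.3300
det(I−A) = Σ_j (I−A)_1j·C_1j = (0.65)(0.5850) + (-0.45)(0.2900) + (-0.10)(0.1275) = 0.2370
adj(I−A) = Cᵀ =
  [ 0.5850   0.3750   0.1200]
  [ 0.2900   0.5100   0.1000]
  [ 0.1275   0.1425   0.3300]
(I − A)⁻¹ = adj(I−A) / det(I−A) ≈
  [   2.4684     1.5823     0.5063]
  [   1.2236     2.1519     0.4219]
  [   0.5380     0.6013     1.3924]
x = (I − A)⁻¹ d = adj(I−A)·d / det(I−A), with det(I−A) = 0.2370:
  x_1 = (0.5850·530 + 0.3750·450 + 0.1200·350) / 0.2370 = 520.80 / 0.2370 ≈ 2197.468
  x_2 = (0.2900·530 + 0.5100·450 + 0.1000·350) / 0.2370 = 418.20 / 0.2370 ≈ 1764.557
  x_3 = (0.1275·530 + 0.1425·450 + 0.3300·350) / 0.2370 = 247.20 / 0.2370 ≈ 1043.038

x_1 = 2197.468, x_2 = 1764.557, x_3 = 1043.038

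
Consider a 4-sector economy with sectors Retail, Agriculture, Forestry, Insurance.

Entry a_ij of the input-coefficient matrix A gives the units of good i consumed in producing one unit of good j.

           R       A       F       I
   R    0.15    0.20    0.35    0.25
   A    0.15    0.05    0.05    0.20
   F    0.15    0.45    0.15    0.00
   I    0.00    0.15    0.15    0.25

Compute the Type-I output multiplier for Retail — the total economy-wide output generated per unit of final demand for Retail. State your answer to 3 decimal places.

I − A =
  [   0.85    -0.20    -0.35    -0.25]
  [  -0.15     0.95    -0.05    -0.20]
  [  -0.15    -0.45     0.85     0.00]
  [   0.00    -0.15    -0.15     0.75]
Compute the cofactors C_ij = (−1)^(i+j)·(3×3 minor ij) of I−A; the adjugate is their transpose:
adj(I−A) = Cᵀ =
  [ 0.549750   0.294375   0.289875   0.261750]
  [ 0.105750   0.496875   0.102375   0.167750]
  [ 0.153000   0.315000   0.552000   0.135000]
  [ 0.051750   0.162375   0.130875   0.566750]
det(I−A) = Σ_j (I−A)_1j·C_1j = (0.85)(0.549750) + (-0.20)(0.105750) + (-0.35)(0.153000) + (-0.25)(0.051750) = 0.37965
(I − A)⁻¹ = adj(I−A) / det(I−A) ≈
  [   1.4480     0.7754     0.7635     0.6895]
  [   0.2785     1.3088     0.2697     0.4419]
  [   0.4030     0.8297     1.4540     0.3556]
  [   0.1363     0.4277     0.3447     1.4928]
The output multiplier for sector j is the column-j sum of the Leontief inverse (I − A)⁻¹ = adj(I−A) / det(I−A).
Column R of adj(I−A): (0.549750, 0.105750, 0.153000, 0.051750); det(I−A) = 0.37965.
m_R = (0.549750 + 0.105750 + 0.153000 + 0.051750) / 0.37965 = 0.86025 / 0.37965 ≈ 2.266.

m_R = 2.266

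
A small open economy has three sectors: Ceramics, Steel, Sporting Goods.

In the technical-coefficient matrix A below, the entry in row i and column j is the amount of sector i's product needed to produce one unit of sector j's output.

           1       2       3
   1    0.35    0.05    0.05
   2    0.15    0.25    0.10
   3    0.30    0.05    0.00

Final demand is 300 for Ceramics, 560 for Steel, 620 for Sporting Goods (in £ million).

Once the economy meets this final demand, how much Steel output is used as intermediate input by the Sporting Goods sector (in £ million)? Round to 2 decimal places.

z_23 = 84.97

I − A =
  [   0.65    -0.05    -0.05]
  [  -0.15     0.75    -0.10]
  [  -0.30    -0.05     1.00]
Cofactors of I−A, C_ij = (−1)^(i+j)·(minor ij) (rows/columns in the sector order above):
  C_11 = (0.75)(1.00) − (-0.10)(-0.05) = 0.7450
  C_12 = −[(-0.15)(1.00) − (-0.10)(-0.30)] = 0.1800
  C_13 = (-0.15)(-0.05) − (0.75)(-0.30) = 0.2325
  C_21 = −[(-0.05)(1.00) − (-0.05)(-0.05)] = 0.0525
  C_22 = (0.65)(1.00) − (-0.05)(-0.30) = 0.6350
  C_23 = −[(0.65)(-0.05) − (-0.05)(-0.30)] = 0.0475
  C_31 = (-0.05)(-0.10) − (-0.05)(0.75) = 0.0425
  C_32 = −[(0.65)(-0.10) − (-0.05)(-0.15)] = 0.0725
  C_33 = (0.65)(0.75) − (-0.05)(-0.15) = 0.4800
det(I−A) = Σ_j (I−A)_1j·C_1j = (0.65)(0.7450) + (-0.05)(0.1800) + (-0.05)(0.2325) = 0.463625
adj(I−A) = Cᵀ =
  [ 0.7450   0.0525   0.0425]
  [ 0.1800   0.6350   0.0725]
  [ 0.2325   0.0475   0.4800]
(I − A)⁻¹ = adj(I−A) / det(I−A) ≈
  [   1.6069     0.1132     0.0917]
  [   0.3882     1.3696     0.1564]
  [   0.5015     0.1025     1.0353]
First solve x = (I − A)⁻¹ d = adj(I−A)·d / det(I−A); in particular x_3 = (0.2325·300 + 0.0475·560 + 0.4800·620) / 0.463625 = 393.95 / 0.463625 ≈ 849.7169.
Intermediate flow from 2 to 3: z_23 = a_23 · x_3 = 0.10 × 393.95 / 0.463625 = 39.395 / 0.463625 ≈ 84.97.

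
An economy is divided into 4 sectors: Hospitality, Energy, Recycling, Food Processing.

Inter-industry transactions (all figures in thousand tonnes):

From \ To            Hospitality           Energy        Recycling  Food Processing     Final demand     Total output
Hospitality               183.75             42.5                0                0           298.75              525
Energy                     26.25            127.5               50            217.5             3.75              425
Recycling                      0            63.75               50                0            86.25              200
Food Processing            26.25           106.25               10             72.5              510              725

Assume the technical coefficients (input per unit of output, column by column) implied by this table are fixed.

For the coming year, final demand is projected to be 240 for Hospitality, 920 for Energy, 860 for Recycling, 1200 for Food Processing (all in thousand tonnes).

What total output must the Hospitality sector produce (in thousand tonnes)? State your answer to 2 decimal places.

Technical coefficients a_ij = z_ij / X_j:
  a_11 = 183.75/525 = 0.35, a_21 = 26.25/525 = 0.05, a_31 = 0/525 = 0.00, a_41 = 26.25/525 = 0.05
  a_12 = 42.5/425 = 0.10, a_22 = 127.5/425 = 0.30, a_32 = 63.75/425 = 0.15, a_42 = 106.25/425 = 0.25
  a_13 = 0/200 = 0.00, a_23 = 50/200 = 0.25, a_33 = 50/200 = 0.25, a_43 = 10/200 = 0.05
  a_14 = 0/725 = 0.00, a_24 = 217.5/725 = 0.30, a_34 = 0/725 = 0.00, a_44 = 72.5/725 = 0.10
I − A =
  [   0.65    -0.10     0.00     0.00]
  [  -0.05     0.70    -0.25    -0.30]
  [   0.00    -0.15     0.75     0.00]
  [  -0.05    -0.25    -0.05     0.90]
Compute the cofactors C_ij = (−1)^(i+j)·(3×3 minor ij) of I−A; the adjugate is their transpose:
adj(I−A) = Cᵀ =
  [ 0.380250   0.067500   0.024000   0.022500]
  [ 0.045000   0.438750   0.156000   0.146250]
  [ 0.009000   0.087750   0.354750   0.029250]
  [ 0.034125   0.130500   0.064375   0.313125]
det(I−A) = Σ_j (I−A)_1j·C_1j = (0.65)(0.380250) + (-0.10)(0.045000) + (0.00)(0.009000) + (0.00)(0.034125) = 0.2426625
(I − A)⁻¹ = adj(I−A) / det(I−A) ≈
  [   1.5670     0.2782     0.0989     0.0927]
  [   0.1854     1.8081     0.6429     0.6027]
  [   0.0371     0.3616     1.4619     0.1205]
  [   0.1406     0.5378     0.2653     1.2904]
x = (I − A)⁻¹ d = adj(I−A)·d / det(I−A), with det(I−A) = 0.2426625:
  x_1 = (0.380250·240 + 0.067500·920 + 0.024000·860 + 0.022500·1200) / 0.2426625 = 201.00 / 0.2426625 ≈ 828.31
  x_2 = (0.045000·240 + 0.438750·920 + 0.156000·860 + 0.146250·1200) / 0.2426625 = 724.11 / 0.2426625 ≈ 2984.02
  x_3 = (0.009000·240 + 0.087750·920 + 0.354750·860 + 0.029250·1200) / 0.2426625 = 423.075 / 0.2426625 ≈ 1743.47
  x_4 = (0.034125·240 + 0.130500·920 + 0.064375·860 + 0.313125·1200) / 0.2426625 = 559.3625 / 0.2426625 ≈ 2305.10

x_1 = 828.31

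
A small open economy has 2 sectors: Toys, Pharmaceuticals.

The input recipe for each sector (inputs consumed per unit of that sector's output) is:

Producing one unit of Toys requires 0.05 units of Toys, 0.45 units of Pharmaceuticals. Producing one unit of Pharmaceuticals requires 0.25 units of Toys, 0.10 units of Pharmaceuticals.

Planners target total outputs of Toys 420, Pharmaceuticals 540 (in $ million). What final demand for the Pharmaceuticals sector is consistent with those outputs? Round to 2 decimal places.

d_P = 297.00

I − A =
  [   0.95    -0.25]
  [  -0.45     0.90]
d = (I − A) x:
  d_T = (+0.95)·420 + (-0.25)·540 = 264.00
  d_P = (-0.45)·420 + (+0.90)·540 = 297.00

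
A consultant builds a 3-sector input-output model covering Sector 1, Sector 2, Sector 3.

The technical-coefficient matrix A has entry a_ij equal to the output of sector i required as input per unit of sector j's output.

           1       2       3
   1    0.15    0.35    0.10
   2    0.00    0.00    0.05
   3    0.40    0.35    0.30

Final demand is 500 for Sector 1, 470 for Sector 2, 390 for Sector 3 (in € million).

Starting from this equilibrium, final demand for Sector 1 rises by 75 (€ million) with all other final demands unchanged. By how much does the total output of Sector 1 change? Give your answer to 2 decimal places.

I − A =
  [   0.85    -0.35    -0.10]
  [   0.00     1.00    -0.05]
  [  -0.40    -0.35     0.70]
Cofactors of I−A, C_ij = (−1)^(i+j)·(minor ij) (rows/columns in the sector order above):
  C_11 = (1.00)(0.70) − (-0.05)(-0.35) = 0.6825
  C_12 = −[(0.00)(0.70) − (-0.05)(-0.40)] = 0.0200
  C_13 = (0.00)(-0.35) − (1.00)(-0.40) = 0.4000
  C_21 = −[(-0.35)(0.70) − (-0.10)(-0.35)] = 0.2800
  C_22 = (0.85)(0.70) − (-0.10)(-0.40) = 0.5550
  C_23 = −[(0.85)(-0.35) − (-0.35)(-0.40)] = 0.4375
  C_31 = (-0.35)(-0.05) − (-0.10)(1.00) = 0.1175
  C_32 = −[(0.85)(-0.05) − (-0.10)(0.00)] = 0.0425
  C_33 = (0.85)(1.00) − (-0.35)(0.00) = 0.8500
det(I−A) = Σ_j (I−A)_1j·C_1j = (0.85)(0.6825) + (-0.35)(0.0200) + (-0.10)(0.4000) = 0.533125
adj(I−A) = Cᵀ =
  [ 0.6825   0.2800   0.1175]
  [ 0.0200   0.5550   0.0425]
  [ 0.4000   0.4375   0.8500]
(I − A)⁻¹ = adj(I−A) / det(I−A) ≈
  [   1.2802     0.5252     0.2204]
  [   0.0375     1.0410     0.0797]
  [   0.7503     0.8206     1.5944]
Δx = (I − A)⁻¹ Δd with Δd having +75 in the Sector 1 component and 0 elsewhere.
So Δx_1 = L_11 · (+75), where L_11 = adj(I−A)_11 / det(I−A) = 0.6825 / 0.533125.
Δx_1 = 0.6825 × (+75) / 0.533125 = 51.1875 / 0.533125 ≈ 96.01.

Δx_1 = 96.01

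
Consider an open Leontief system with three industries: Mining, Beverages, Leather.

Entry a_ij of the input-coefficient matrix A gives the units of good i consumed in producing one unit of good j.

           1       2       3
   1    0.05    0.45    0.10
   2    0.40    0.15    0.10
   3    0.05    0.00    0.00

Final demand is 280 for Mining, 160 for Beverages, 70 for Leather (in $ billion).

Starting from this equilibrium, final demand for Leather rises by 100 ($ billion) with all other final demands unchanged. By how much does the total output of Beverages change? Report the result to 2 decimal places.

I − A =
  [   0.95    -0.45    -0.10]
  [  -0.40     0.85    -0.10]
  [  -0.05     0.00     1.00]
Cofactors of I−A, C_ij = (−1)^(i+j)·(minor ij) (rows/columns in the sector order above):
  C_11 = (0.85)(1.00) − (-0.10)(0.00) = 0.8500
  C_12 = −[(-0.40)(1.00) − (-0.10)(-0.05)] = 0.4050
  C_13 = (-0.40)(0.00) − (0.85)(-0.05) = 0.0425
  C_21 = −[(-0.45)(1.00) − (-0.10)(0.00)] = 0.4500
  C_22 = (0.95)(1.00) − (-0.10)(-0.05) = 0.9450
  C_23 = −[(0.95)(0.00) − (-0.45)(-0.05)] = 0.0225
  C_31 = (-0.45)(-0.10) − (-0.10)(0.85) = 0.1300
  C_32 = −[(0.95)(-0.10) − (-0.10)(-0.40)] = 0.1350
  C_33 = (0.95)(0.85) − (-0.45)(-0.40) = 0.6275
det(I−A) = Σ_j (I−A)_1j·C_1j = (0.95)(0.8500) + (-0.45)(0.4050) + (-0.10)(0.0425) = 0.6210
adj(I−A) = Cᵀ =
  [ 0.8500   0.4500   0.1300]
  [ 0.4050   0.9450   0.1350]
  [ 0.0425   0.0225   0.6275]
(I − A)⁻¹ = adj(I−A) / det(I−A) ≈
  [   1.3688     0.7246     0.2093]
  [   0.6522     1.5217     0.2174]
  [   0.0684     0.0362     1.0105]
Δx = (I − A)⁻¹ Δd with Δd having +100 in the Leather component and 0 elsewhere.
So Δx_2 = L_23 · (+100), where L_23 = adj(I−A)_23 / det(I−A) = 0.1350 / 0.6210.
Δx_2 = 0.1350 × (+100) / 0.6210 = 13.50 / 0.6210 ≈ 21.74.

Δx_2 = 21.74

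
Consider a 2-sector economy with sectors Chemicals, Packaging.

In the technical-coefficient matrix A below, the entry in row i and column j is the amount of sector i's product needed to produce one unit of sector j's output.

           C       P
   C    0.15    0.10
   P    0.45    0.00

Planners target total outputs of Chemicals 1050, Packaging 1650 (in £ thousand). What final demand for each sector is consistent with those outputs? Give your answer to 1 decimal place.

d_C = 727.5, d_P = 1177.5

I − A =
  [   0.85    -0.10]
  [  -0.45     1.00]
d = (I − A) x:
  d_C = (+0.85)·1050 + (-0.10)·1650 = 727.5
  d_P = (-0.45)·1050 + (+1.00)·1650 = 1177.5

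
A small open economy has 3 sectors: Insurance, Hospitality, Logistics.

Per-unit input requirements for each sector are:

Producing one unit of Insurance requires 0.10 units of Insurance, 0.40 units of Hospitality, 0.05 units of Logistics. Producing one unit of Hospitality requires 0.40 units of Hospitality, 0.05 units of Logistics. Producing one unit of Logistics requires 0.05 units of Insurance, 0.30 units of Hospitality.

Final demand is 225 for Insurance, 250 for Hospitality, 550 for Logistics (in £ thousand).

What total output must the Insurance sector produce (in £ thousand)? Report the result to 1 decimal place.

x_I = 283.9

I − A =
  [   0.90     0.00    -0.05]
  [  -0.40     0.60    -0.30]
  [  -0.05    -0.05     1.00]
Cofactors of I−A, C_ij = (−1)^(i+j)·(minor ij) (rows/columns in the sector order above):
  C_11 = (0.60)(1.00) − (-0.30)(-0.05) = 0.5850
  C_12 = −[(-0.40)(1.00) − (-0.30)(-0.05)] = 0.4150
  C_13 = (-0.40)(-0.05) − (0.60)(-0.05) = 0.0500
  C_21 = −[(0.00)(1.00) − (-0.05)(-0.05)] = 0.0025
  C_22 = (0.90)(1.00) − (-0.05)(-0.05) = 0.8975
  C_23 = −[(0.90)(-0.05) − (0.00)(-0.05)] = 0.0450
  C_31 = (0.00)(-0.30) − (-0.05)(0.60) = 0.0300
  C_32 = −[(0.90)(-0.30) − (-0.05)(-0.40)] = 0.2900
  C_33 = (0.90)(0.60) − (0.00)(-0.40) = 0.5400
det(I−A) = Σ_j (I−A)_1j·C_1j = (0.90)(0.5850) + (0.00)(0.4150) + (-0.05)(0.0500) = 0.5240
adj(I−A) = Cᵀ =
  [ 0.5850   0.0025   0.0300]
  [ 0.4150   0.8975   0.2900]
  [ 0.0500   0.0450   0.5400]
(I − A)⁻¹ = adj(I−A) / det(I−A) ≈
  [   1.1164     0.0048     0.0573]
  [   0.7920     1.7128     0.5534]
  [   0.0954     0.0859     1.0305]
x = (I − A)⁻¹ d = adj(I−A)·d / det(I−A), with det(I−A) = 0.5240:
  x_I = (0.5850·225 + 0.0025·250 + 0.0300·550) / 0.5240 = 148.75 / 0.5240 ≈ 283.9
  x_H = (0.4150·225 + 0.8975·250 + 0.2900·550) / 0.5240 = 477.25 / 0.5240 ≈ 910.8
  x_L = (0.0500·225 + 0.0450·250 + 0.5400·550) / 0.5240 = 319.50 / 0.5240 ≈ 609.7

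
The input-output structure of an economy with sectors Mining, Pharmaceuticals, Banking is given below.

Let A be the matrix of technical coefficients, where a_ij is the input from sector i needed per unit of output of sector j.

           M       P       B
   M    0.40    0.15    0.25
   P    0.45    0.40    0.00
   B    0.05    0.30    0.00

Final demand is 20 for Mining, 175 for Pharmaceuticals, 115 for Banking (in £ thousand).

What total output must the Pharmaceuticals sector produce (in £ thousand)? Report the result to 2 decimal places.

I − A =
  [   0.60    -0.15    -0.25]
  [  -0.45     0.60     0.00]
  [  -0.05    -0.30     1.00]
Cofactors of I−A, C_ij = (−1)^(i+j)·(minor ij) (rows/columns in the sector order above):
  C_11 = (0.60)(1.00) − (0.00)(-0.30) = 0.6000
  C_12 = −[(-0.45)(1.00) − (0.00)(-0.05)] = 0.4500
  C_13 = (-0.45)(-0.30) − (0.60)(-0.05) = 0.1650
  C_21 = −[(-0.15)(1.00) − (-0.25)(-0.30)] = 0.2250
  C_22 = (0.60)(1.00) − (-0.25)(-0.05) = 0.5875
  C_23 = −[(0.60)(-0.30) − (-0.15)(-0.05)] = 0.1875
  C_31 = (-0.15)(0.00) − (-0.25)(0.60) = 0.1500
  C_32 = −[(0.60)(0.00) − (-0.25)(-0.45)] = 0.1125
  C_33 = (0.60)(0.60) − (-0.15)(-0.45) = 0.2925
det(I−A) = Σ_j (I−A)_1j·C_1j = (0.60)(0.6000) + (-0.15)(0.4500) + (-0.25)(0.1650) = 0.25125
adj(I−A) = Cᵀ =
  [ 0.6000   0.2250   0.1500]
  [ 0.4500   0.5875   0.1125]
  [ 0.1650   0.1875   0.2925]
(I − A)⁻¹ = adj(I−A) / det(I−A) ≈
  [   2.3881     0.8955     0.5970]
  [   1.7910     2.3383     0.4478]
  [   0.6567     0.7463     1.1642]
x = (I − A)⁻¹ d = adj(I−A)·d / det(I−A), with det(I−A) = 0.25125:
  x_M = (0.6000·20 + 0.2250·175 + 0.1500·115) / 0.25125 = 68.625 / 0.25125 ≈ 273.13
  x_P = (0.4500·20 + 0.5875·175 + 0.1125·115) / 0.25125 = 124.75 / 0.25125 ≈ 496.52
  x_B = (0.1650·20 + 0.1875·175 + 0.2925·115) / 0.25125 = 69.75 / 0.25125 ≈ 277.61

x_P = 496.52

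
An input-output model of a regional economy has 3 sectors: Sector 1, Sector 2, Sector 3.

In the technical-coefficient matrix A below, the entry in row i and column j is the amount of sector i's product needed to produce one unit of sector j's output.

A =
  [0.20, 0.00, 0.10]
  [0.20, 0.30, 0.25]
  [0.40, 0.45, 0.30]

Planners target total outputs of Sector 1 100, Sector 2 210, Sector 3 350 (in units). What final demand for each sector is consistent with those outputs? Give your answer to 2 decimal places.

I − A =
  [   0.80     0.00    -0.10]
  [  -0.20     0.70    -0.25]
  [  -0.40    -0.45     0.70]
d = (I − A) x:
  d_1 = (+0.80)·100 + (+0.00)·210 + (-0.10)·350 = 45.00
  d_2 = (-0.20)·100 + (+0.70)·210 + (-0.25)·350 = 39.50
  d_3 = (-0.40)·100 + (-0.45)·210 + (+0.70)·350 = 110.50

d_1 = 45.00, d_2 = 39.50, d_3 = 110.50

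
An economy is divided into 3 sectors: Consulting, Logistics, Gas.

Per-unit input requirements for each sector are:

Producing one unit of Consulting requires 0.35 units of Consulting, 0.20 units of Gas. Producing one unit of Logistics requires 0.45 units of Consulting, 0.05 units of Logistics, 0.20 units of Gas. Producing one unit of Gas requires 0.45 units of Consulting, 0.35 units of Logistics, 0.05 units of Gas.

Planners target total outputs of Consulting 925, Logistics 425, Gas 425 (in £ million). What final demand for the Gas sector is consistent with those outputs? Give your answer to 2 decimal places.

d_3 = 133.75

I − A =
  [   0.65    -0.45    -0.45]
  [   0.00     0.95    -0.35]
  [  -0.20    -0.20     0.95]
d = (I − A) x:
  d_1 = (+0.65)·925 + (-0.45)·425 + (-0.45)·425 = 218.75
  d_2 = (+0.00)·925 + (+0.95)·425 + (-0.35)·425 = 255.00
  d_3 = (-0.20)·925 + (-0.20)·425 + (+0.95)·425 = 133.75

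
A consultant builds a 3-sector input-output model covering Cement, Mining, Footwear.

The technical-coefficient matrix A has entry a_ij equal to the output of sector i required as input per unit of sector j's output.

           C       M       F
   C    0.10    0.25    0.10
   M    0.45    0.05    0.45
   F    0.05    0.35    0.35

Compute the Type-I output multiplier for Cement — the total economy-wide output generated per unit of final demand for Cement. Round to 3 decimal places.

I − A =
  [   0.90    -0.25    -0.10]
  [  -0.45     0.95    -0.45]
  [  -0.05    -0.35     0.65]
Cofactors of I−A, C_ij = (−1)^(i+j)·(minor ij) (rows/columns in the sector order above):
  C_11 = (0.95)(0.65) − (-0.45)(-0.35) = 0.4600
  C_12 = −[(-0.45)(0.65) − (-0.45)(-0.05)] = 0.3150
  C_13 = (-0.45)(-0.35) − (0.95)(-0.05) = 0.2050
  C_21 = −[(-0.25)(0.65) − (-0.10)(-0.35)] = 0.1975
  C_22 = (0.90)(0.65) − (-0.10)(-0.05) = 0.5800
  C_23 = −[(0.90)(-0.35) − (-0.25)(-0.05)] = 0.3275
  C_31 = (-0.25)(-0.45) − (-0.10)(0.95) = 0.2075
  C_32 = −[(0.90)(-0.45) − (-0.10)(-0.45)] = 0.4500
  C_33 = (0.90)(0.95) − (-0.25)(-0.45) = 0.7425
det(I−A) = Σ_j (I−A)_1j·C_1j = (0.90)(0.4600) + (-0.25)(0.3150) + (-0.10)(0.2050) = 0.31475
adj(I−A) = Cᵀ =
  [ 0.4600   0.1975   0.2075]
  [ 0.3150   0.5800   0.4500]
  [ 0.2050   0.3275   0.7425]
(I − A)⁻¹ = adj(I−A) / det(I−A) ≈
  [   1.4615     0.6275     0.6593]
  [   1.0008     1.8427     1.4297]
  [   0.6513     1.0405     2.3590]
The output multiplier for sector j is the column-j sum of the Leontief inverse (I − A)⁻¹ = adj(I−A) / det(I−A).
Column C of adj(I−A): (0.4600, 0.3150, 0.2050); det(I−A) = 0.31475.
m_C = (0.4600 + 0.3150 + 0.2050) / 0.31475 = 0.98 / 0.31475 ≈ 3.114.

m_C = 3.114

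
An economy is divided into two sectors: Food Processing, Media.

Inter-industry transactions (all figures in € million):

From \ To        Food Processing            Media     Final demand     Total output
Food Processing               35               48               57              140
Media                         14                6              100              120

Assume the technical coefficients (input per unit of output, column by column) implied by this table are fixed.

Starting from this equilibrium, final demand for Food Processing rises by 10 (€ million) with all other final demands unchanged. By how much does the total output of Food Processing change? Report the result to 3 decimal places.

Technical coefficients a_ij = z_ij / X_j:
  a_FF = 35/140 = 0.25, a_MF = 14/140 = 0.10
  a_FM = 48/120 = 0.40, a_MM = 6/120 = 0.05
I − A =
  [   0.75    -0.40]
  [  -0.10     0.95]
det(I−A) = (0.75)(0.95) − (-0.40)(-0.10) = 0.6725
adj(I−A) = [[0.95, 0.40], [0.10, 0.75]]
(I − A)⁻¹ = adj(I−A) / det(I−A) ≈
  [   1.4126     0.5948]
  [   0.1487     1.1152]
Δx = (I − A)⁻¹ Δd with Δd having +10 in the Food Processing component and 0 elsewhere.
So Δx_F = L_FF · (+10), where L_FF = adj(I−A)_FF / det(I−A) = 0.95 / 0.6725.
Δx_F = 0.95 × (+10) / 0.6725 = 9.50 / 0.6725 ≈ 14.126.

Δx_F = 14.126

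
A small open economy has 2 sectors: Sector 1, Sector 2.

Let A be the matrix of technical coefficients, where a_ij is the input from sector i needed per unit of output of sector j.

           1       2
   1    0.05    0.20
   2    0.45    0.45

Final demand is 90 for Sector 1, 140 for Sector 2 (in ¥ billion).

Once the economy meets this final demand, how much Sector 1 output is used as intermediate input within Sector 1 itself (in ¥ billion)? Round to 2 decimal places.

z_11 = 8.96

I − A =
  [   0.95    -0.20]
  [  -0.45     0.55]
det(I−A) = (0.95)(0.55) − (-0.20)(-0.45) = 0.4325
adj(I−A) = [[0.55, 0.20], [0.45, 0.95]]
(I − A)⁻¹ = adj(I−A) / det(I−A) ≈
  [   1.2717     0.4624]
  [   1.0405     2.1965]
First solve x = (I − A)⁻¹ d = adj(I−A)·d / det(I−A); in particular x_1 = (0.55·90 + 0.20·140) / 0.4325 = 77.50 / 0.4325 ≈ 179.1908.
Intermediate flow from 1 to 1: z_11 = a_11 · x_1 = 0.05 × 77.50 / 0.4325 = 3.875 / 0.4325 ≈ 8.96.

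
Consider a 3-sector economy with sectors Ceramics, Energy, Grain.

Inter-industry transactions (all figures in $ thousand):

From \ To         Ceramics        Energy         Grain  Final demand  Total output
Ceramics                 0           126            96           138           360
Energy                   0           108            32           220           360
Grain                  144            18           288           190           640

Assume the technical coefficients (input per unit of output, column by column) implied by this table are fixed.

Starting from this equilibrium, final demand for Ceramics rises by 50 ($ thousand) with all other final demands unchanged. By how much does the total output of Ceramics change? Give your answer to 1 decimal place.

Technical coefficients a_ij = z_ij / X_j:
  a_CC = 0/360 = 0.00, a_EC = 0/360 = 0.00, a_GC = 144/360 = 0.40
  a_CE = 126/360 = 0.35, a_EE = 108/360 = 0.30, a_GE = 18/360 = 0.05
  a_CG = 96/640 = 0.15, a_EG = 32/640 = 0.05, a_GG = 288/640 = 0.45
I − A =
  [   1.00    -0.35    -0.15]
  [   0.00     0.70    -0.05]
  [  -0.40    -0.05     0.55]
Cofactors of I−A, C_ij = (−1)^(i+j)·(minor ij) (rows/columns in the sector order above):
  C_11 = (0.70)(0.55) − (-0.05)(-0.05) = 0.3825
  C_12 = −[(0.00)(0.55) − (-0.05)(-0.40)] = 0.0200
  C_13 = (0.00)(-0.05) − (0.70)(-0.40) = 0.2800
  C_21 = −[(-0.35)(0.55) − (-0.15)(-0.05)] = 0.2000
  C_22 = (1.00)(0.55) − (-0.15)(-0.40) = 0.4900
  C_23 = −[(1.00)(-0.05) − (-0.35)(-0.40)] = 0.1900
  C_31 = (-0.35)(-0.05) − (-0.15)(0.70) = 0.1225
  C_32 = −[(1.00)(-0.05) − (-0.15)(0.00)] = 0.0500
  C_33 = (1.00)(0.70) − (-0.35)(0.00) = 0.7000
det(I−A) = Σ_j (I−A)_1j·C_1j = (1.00)(0.3825) + (-0.35)(0.0200) + (-0.15)(0.2800) = 0.3335
adj(I−A) = Cᵀ =
  [ 0.3825   0.2000   0.1225]
  [ 0.0200   0.4900   0.0500]
  [ 0.2800   0.1900   0.7000]
(I − A)⁻¹ = adj(I−A) / det(I−A) ≈
  [   1.1469     0.5997     0.3673]
  [   0.0600     1.4693     0.1499]
  [   0.8396     0.5697     2.0990]
Δx = (I − A)⁻¹ Δd with Δd having +50 in the Ceramics component and 0 elsewhere.
So Δx_C = L_CC · (+50), where L_CC = adj(I−A)_CC / det(I−A) = 0.3825 / 0.3335.
Δx_C = 0.3825 × (+50) / 0.3335 = 19.125 / 0.3335 ≈ 57.3.

Δx_C = 57.3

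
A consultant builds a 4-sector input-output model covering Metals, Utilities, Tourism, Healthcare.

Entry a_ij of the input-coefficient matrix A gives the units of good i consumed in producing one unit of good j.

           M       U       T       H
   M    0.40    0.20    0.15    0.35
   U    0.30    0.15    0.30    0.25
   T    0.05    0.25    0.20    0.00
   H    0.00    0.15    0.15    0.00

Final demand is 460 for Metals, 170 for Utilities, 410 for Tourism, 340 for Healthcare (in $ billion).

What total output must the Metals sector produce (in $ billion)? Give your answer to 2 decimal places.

x_M = 1968.59

I − A =
  [   0.60    -0.20    -0.15    -0.35]
  [  -0.30     0.85    -0.30    -0.25]
  [  -0.05    -0.25     0.80     0.00]
  [   0.00    -0.15    -0.15     1.00]
Compute the cofactors C_ij = (−1)^(i+j)·(3×3 minor ij) of I−A; the adjugate is their transpose:
adj(I−A) = Cᵀ =
  [ 0.565625   0.252625   0.249750   0.261125]
  [ 0.256875   0.469875   0.263250   0.207375]
  [ 0.115625   0.162625   0.411750   0.081125]
  [ 0.055875   0.094875   0.101250   0.294375]
det(I−A) = Σ_j (I−A)_1j·C_1j = (0.60)(0.565625) + (-0.20)(0.256875) + (-0.15)(0.115625) + (-0.35)(0.055875) = 0.2511
(I − A)⁻¹ = adj(I−A) / det(I−A) ≈
  [   2.2526     1.0061     0.9946     1.0399]
  [   1.0230     1.8713     1.0484     0.8259]
  [   0.4605     0.6477     1.6398     0.3231]
  [   0.2225     0.3778     0.4032     1.1723]
x = (I − A)⁻¹ d = adj(I−A)·d / det(I−A), with det(I−A) = 0.2511:
  x_M = (0.565625·460 + 0.252625·170 + 0.249750·410 + 0.261125·340) / 0.2511 = 494.31375 / 0.2511 ≈ 1968.59
  x_U = (0.256875·460 + 0.469875·170 + 0.263250·410 + 0.207375·340) / 0.2511 = 376.48125 / 0.2511 ≈ 1499.33
  x_T = (0.115625·460 + 0.162625·170 + 0.411750·410 + 0.081125·340) / 0.2511 = 277.23375 / 0.2511 ≈ 1104.08
  x_H = (0.055875·460 + 0.094875·170 + 0.101250·410 + 0.294375·340) / 0.2511 = 183.43125 / 0.2511 ≈ 730.51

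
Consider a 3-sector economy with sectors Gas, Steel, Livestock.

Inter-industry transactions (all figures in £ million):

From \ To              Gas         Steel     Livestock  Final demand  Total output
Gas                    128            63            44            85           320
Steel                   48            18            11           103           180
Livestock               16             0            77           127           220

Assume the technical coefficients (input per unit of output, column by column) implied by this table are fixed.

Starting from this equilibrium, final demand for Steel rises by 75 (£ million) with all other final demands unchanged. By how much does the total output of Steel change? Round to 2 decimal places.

Δx_2 = 92.83

Technical coefficients a_ij = z_ij / X_j:
  a_11 = 128/320 = 0.40, a_21 = 48/320 = 0.15, a_31 = 16/320 = 0.05
  a_12 = 63/180 = 0.35, a_22 = 18/180 = 0.10, a_32 = 0/180 = 0.00
  a_13 = 44/220 = 0.20, a_23 = 11/220 = 0.05, a_33 = 77/220 = 0.35
I − A =
  [   0.60    -0.35    -0.20]
  [  -0.15     0.90    -0.05]
  [  -0.05     0.00     0.65]
Cofactors of I−A, C_ij = (−1)^(i+j)·(minor ij) (rows/columns in the sector order above):
  C_11 = (0.90)(0.65) − (-0.05)(0.00) = 0.5850
  C_12 = −[(-0.15)(0.65) − (-0.05)(-0.05)] = 0.1000
  C_13 = (-0.15)(0.00) − (0.90)(-0.05) = 0.0450
  C_21 = −[(-0.35)(0.65) − (-0.20)(0.00)] = 0.2275
  C_22 = (0.60)(0.65) − (-0.20)(-0.05) = 0.3800
  C_23 = −[(0.60)(0.00) − (-0.35)(-0.05)] = 0.0175
  C_31 = (-0.35)(-0.05) − (-0.20)(0.90) = 0.1975
  C_32 = −[(0.60)(-0.05) − (-0.20)(-0.15)] = 0.0600
  C_33 = (0.60)(0.90) − (-0.35)(-0.15) = 0.4875
det(I−A) = Σ_j (I−A)_1j·C_1j = (0.60)(0.5850) + (-0.35)(0.1000) + (-0.20)(0.0450) = 0.3070
adj(I−A) = Cᵀ =
  [ 0.5850   0.2275   0.1975]
  [ 0.1000   0.3800   0.0600]
  [ 0.0450   0.0175   0.4875]
(I − A)⁻¹ = adj(I−A) / det(I−A) ≈
  [   1.9055     0.7410     0.6433]
  [   0.3257     1.2378     0.1954]
  [   0.1466     0.0570     1.5879]
Δx = (I − A)⁻¹ Δd with Δd having +75 in the Steel component and 0 elsewhere.
So Δx_2 = L_22 · (+75), where L_22 = adj(I−A)_22 / det(I−A) = 0.3800 / 0.3070.
Δx_2 = 0.3800 × (+75) / 0.3070 = 28.50 / 0.3070 ≈ 92.83.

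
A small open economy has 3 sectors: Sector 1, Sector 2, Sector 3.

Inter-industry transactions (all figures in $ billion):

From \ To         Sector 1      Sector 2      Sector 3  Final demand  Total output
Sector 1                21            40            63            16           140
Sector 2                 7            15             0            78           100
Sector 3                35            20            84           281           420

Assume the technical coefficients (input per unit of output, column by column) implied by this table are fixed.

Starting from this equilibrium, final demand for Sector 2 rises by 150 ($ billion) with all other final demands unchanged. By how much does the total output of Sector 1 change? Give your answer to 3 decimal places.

Δx_1 = 99.314

Technical coefficients a_ij = z_ij / X_j:
  a_11 = 21/140 = 0.15, a_21 = 7/140 = 0.05, a_31 = 35/140 = 0.25
  a_12 = 40/100 = 0.40, a_22 = 15/100 = 0.15, a_32 = 20/100 = 0.20
  a_13 = 63/420 = 0.15, a_23 = 0/420 = 0.00, a_33 = 84/420 = 0.20
I − A =
  [   0.85    -0.40    -0.15]
  [  -0.05     0.85     0.00]
  [  -0.25    -0.20     0.80]
Cofactors of I−A, C_ij = (−1)^(i+j)·(minor ij) (rows/columns in the sector order above):
  C_11 = (0.85)(0.80) − (0.00)(-0.20) = 0.6800
  C_12 = −[(-0.05)(0.80) − (0.00)(-0.25)] = 0.0400
  C_13 = (-0.05)(-0.20) − (0.85)(-0.25) = 0.2225
  C_21 = −[(-0.40)(0.80) − (-0.15)(-0.20)] = 0.3500
  C_22 = (0.85)(0.80) − (-0.15)(-0.25) = 0.6425
  C_23 = −[(0.85)(-0.20) − (-0.40)(-0.25)] = 0.2700
  C_31 = (-0.40)(0.00) − (-0.15)(0.85) = 0.1275
  C_32 = −[(0.85)(0.00) − (-0.15)(-0.05)] = 0.0075
  C_33 = (0.85)(0.85) − (-0.40)(-0.05) = 0.7025
det(I−A) = Σ_j (I−A)_1j·C_1j = (0.85)(0.6800) + (-0.40)(0.0400) + (-0.15)(0.2225) = 0.528625
adj(I−A) = Cᵀ =
  [ 0.6800   0.3500   0.1275]
  [ 0.0400   0.6425   0.0075]
  [ 0.2225   0.2700   0.7025]
(I − A)⁻¹ = adj(I−A) / det(I−A) ≈
  [   1.2864     0.6621     0.2412]
  [   0.0757     1.2154     0.0142]
  [   0.4209     0.5108     1.3289]
Δx = (I − A)⁻¹ Δd with Δd having +150 in the Sector 2 component and 0 elsewhere.
So Δx_1 = L_12 · (+150), where L_12 = adj(I−A)_12 / det(I−A) = 0.3500 / 0.528625.
Δx_1 = 0.3500 × (+150) / 0.528625 = 52.50 / 0.528625 ≈ 99.314.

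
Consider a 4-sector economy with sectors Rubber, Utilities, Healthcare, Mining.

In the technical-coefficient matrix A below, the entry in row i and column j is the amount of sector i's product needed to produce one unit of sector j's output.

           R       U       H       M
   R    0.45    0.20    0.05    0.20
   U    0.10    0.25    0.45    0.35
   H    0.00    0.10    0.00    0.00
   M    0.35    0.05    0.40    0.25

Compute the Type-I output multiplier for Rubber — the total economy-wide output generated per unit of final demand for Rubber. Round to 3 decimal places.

I − A =
  [   0.55    -0.20    -0.05    -0.20]
  [  -0.10     0.75    -0.45    -0.35]
  [   0.00    -0.10     1.00     0.00]
  [  -0.35    -0.05    -0.40     0.75]
Compute the cofactors C_ij = (−1)^(i+j)·(3×3 minor ij) of I−A; the adjugate is their transpose:
adj(I−A) = Cᵀ =
  [ 0.49725   0.17175   0.18725   0.21275]
  [ 0.19750   0.34250   0.24900   0.21250]
  [ 0.01975   0.03425   0.20675   0.02125]
  [ 0.25575   0.12125   0.21425   0.36725]
det(I−A) = Σ_j (I−A)_1j·C_1j = (0.55)(0.49725) + (-0.20)(0.19750) + (-0.05)(0.01975) + (-0.20)(0.25575) = 0.18185
(I − A)⁻¹ = adj(I−A) / det(I−A) ≈
  [   2.7344     0.9445     1.0297     1.1699]
  [   1.0861     1.8834     1.3693     1.1685]
  [   0.1086     0.1883     1.1369     0.1169]
  [   1.4064     0.6668     1.1782     2.0195]
The output multiplier for sector j is the column-j sum of the Leontief inverse (I − A)⁻¹ = adj(I−A) / det(I−A).
Column R of adj(I−A): (0.49725, 0.19750, 0.01975, 0.25575); det(I−A) = 0.18185.
m_R = (0.49725 + 0.19750 + 0.01975 + 0.25575) / 0.18185 = 0.97025 / 0.18185 ≈ 5.335.

m_R = 5.335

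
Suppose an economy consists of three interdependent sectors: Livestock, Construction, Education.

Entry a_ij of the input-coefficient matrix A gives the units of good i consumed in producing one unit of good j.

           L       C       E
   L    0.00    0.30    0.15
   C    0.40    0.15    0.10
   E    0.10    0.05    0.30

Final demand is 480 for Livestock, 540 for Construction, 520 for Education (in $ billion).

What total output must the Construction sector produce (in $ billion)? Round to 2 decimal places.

x_C = 1215.60

I − A =
  [   1.00    -0.30    -0.15]
  [  -0.40     0.85    -0.10]
  [  -0.10    -0.05     0.70]
Cofactors of I−A, C_ij = (−1)^(i+j)·(minor ij) (rows/columns in the sector order above):
  C_11 = (0.85)(0.70) − (-0.10)(-0.05) = 0.5900
  C_12 = −[(-0.40)(0.70) − (-0.10)(-0.10)] = 0.2900
  C_13 = (-0.40)(-0.05) − (0.85)(-0.10) = 0.1050
  C_21 = −[(-0.30)(0.70) − (-0.15)(-0.05)] = 0.2175
  C_22 = (1.00)(0.70) − (-0.15)(-0.10) = 0.6850
  C_23 = −[(1.00)(-0.05) − (-0.30)(-0.10)] = 0.0800
  C_31 = (-0.30)(-0.10) − (-0.15)(0.85) = 0.1575
  C_32 = −[(1.00)(-0.10) − (-0.15)(-0.40)] = 0.1600
  C_33 = (1.00)(0.85) − (-0.30)(-0.40) = 0.7300
det(I−A) = Σ_j (I−A)_1j·C_1j = (1.00)(0.5900) + (-0.30)(0.2900) + (-0.15)(0.1050) = 0.48725
adj(I−A) = Cᵀ =
  [ 0.5900   0.2175   0.1575]
  [ 0.2900   0.6850   0.1600]
  [ 0.1050   0.0800   0.7300]
(I − A)⁻¹ = adj(I−A) / det(I−A) ≈
  [   1.2109     0.4464     0.3232]
  [   0.5952     1.4058     0.3284]
  [   0.2155     0.1642     1.4982]
x = (I − A)⁻¹ d = adj(I−A)·d / det(I−A), with det(I−A) = 0.48725:
  x_L = (0.5900·480 + 0.2175·540 + 0.1575·520) / 0.48725 = 482.55 / 0.48725 ≈ 990.35
  x_C = (0.2900·480 + 0.6850·540 + 0.1600·520) / 0.48725 = 592.30 / 0.48725 ≈ 1215.60
  x_E = (0.1050·480 + 0.0800·540 + 0.7300·520) / 0.48725 = 473.20 / 0.48725 ≈ 971.16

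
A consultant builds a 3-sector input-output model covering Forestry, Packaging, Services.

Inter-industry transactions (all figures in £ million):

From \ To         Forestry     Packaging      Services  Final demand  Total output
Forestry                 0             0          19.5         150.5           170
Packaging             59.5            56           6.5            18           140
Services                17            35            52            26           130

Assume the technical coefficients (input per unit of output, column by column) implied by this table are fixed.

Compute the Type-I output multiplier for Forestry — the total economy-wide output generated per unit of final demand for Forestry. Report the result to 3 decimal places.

m_F = 2.182

Technical coefficients a_ij = z_ij / X_j:
  a_FF = 0/170 = 0.00, a_PF = 59.5/170 = 0.35, a_SF = 17/170 = 0.10
  a_FP = 0/140 = 0.00, a_PP = 56/140 = 0.40, a_SP = 35/140 = 0.25
  a_FS = 19.5/130 = 0.15, a_PS = 6.5/130 = 0.05, a_SS = 52/130 = 0.40
I − A =
  [   1.00     0.00    -0.15]
  [  -0.35     0.60    -0.05]
  [  -0.10    -0.25     0.60]
Cofactors of I−A, C_ij = (−1)^(i+j)·(minor ij) (rows/columns in the sector order above):
  C_11 = (0.60)(0.60) − (-0.05)(-0.25) = 0.3475
  C_12 = −[(-0.35)(0.60) − (-0.05)(-0.10)] = 0.2150
  C_13 = (-0.35)(-0.25) − (0.60)(-0.10) = 0.1475
  C_21 = −[(0.00)(0.60) − (-0.15)(-0.25)] = 0.0375
  C_22 = (1.00)(0.60) − (-0.15)(-0.10) = 0.5850
  C_23 = −[(1.00)(-0.25) − (0.00)(-0.10)] = 0.2500
  C_31 = (0.00)(-0.05) − (-0.15)(0.60) = 0.0900
  C_32 = −[(1.00)(-0.05) − (-0.15)(-0.35)] = 0.1025
  C_33 = (1.00)(0.60) − (0.00)(-0.35) = 0.6000
det(I−A) = Σ_j (I−A)_1j·C_1j = (1.00)(0.3475) + (0.00)(0.2150) + (-0.15)(0.1475) = 0.325375
adj(I−A) = Cᵀ =
  [ 0.3475   0.0375   0.0900]
  [ 0.2150   0.5850   0.1025]
  [ 0.1475   0.2500   0.6000]
(I − A)⁻¹ = adj(I−A) / det(I−A) ≈
  [   1.0680     0.1153     0.2766]
  [   0.6608     1.7979     0.3150]
  [   0.4533     0.7683     1.8440]
The output multiplier for sector j is the column-j sum of the Leontief inverse (I − A)⁻¹ = adj(I−A) / det(I−A).
Column F of adj(I−A): (0.3475, 0.2150, 0.1475); det(I−A) = 0.325375.
m_F = (0.3475 + 0.2150 + 0.1475) / 0.325375 = 0.71 / 0.325375 ≈ 2.182.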